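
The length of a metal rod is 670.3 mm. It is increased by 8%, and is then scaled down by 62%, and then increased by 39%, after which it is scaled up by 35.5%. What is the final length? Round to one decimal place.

518.1 mm

After the 8% increase: 670.3 × 1.08 = 723.924.
62% decrease: 723.924 × 0.38 = 275.09112.
39% increase: 275.09112 × 1.39 = 382.3766568.
35.5% increase: 382.3766568 × 1.355 = 518.120369964 ≈ 518.1.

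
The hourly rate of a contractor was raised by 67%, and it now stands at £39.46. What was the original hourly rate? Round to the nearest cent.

The overall multiplier applied was 1.67.
So the original hourly rate was £39.46 ÷ 1.67 ≈ £23.63.

£23.63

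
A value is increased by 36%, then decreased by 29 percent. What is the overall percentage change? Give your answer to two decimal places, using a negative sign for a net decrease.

-3.44%

The combined multiplier is 1.36 × 0.71 = 0.9656.
That corresponds to a decrease of 3.44%.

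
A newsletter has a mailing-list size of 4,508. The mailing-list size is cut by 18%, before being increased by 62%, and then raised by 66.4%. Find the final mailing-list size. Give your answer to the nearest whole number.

9,965

Each change multiplies by a factor: 0.82 × 1.62 × 1.664 = 2.2104576.
4,508 × 2.2104576 = 9964.7428608 ≈ 9,965.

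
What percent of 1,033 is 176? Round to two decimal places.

176 ÷ 1,033 ≈ 17.04%.

17.04%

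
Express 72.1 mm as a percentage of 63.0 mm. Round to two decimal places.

72.1 mm ÷ 63.0 mm ≈ 114.44%.

114.44%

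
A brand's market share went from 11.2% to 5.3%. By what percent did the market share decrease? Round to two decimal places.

52.68%

The change is 5.3 − 11.2 = -5.9 percentage points.
Relative to the original 11.2%, that is -5.9 ÷ 11.2 ≈ -52.68%.
So the market share fell by 52.68%.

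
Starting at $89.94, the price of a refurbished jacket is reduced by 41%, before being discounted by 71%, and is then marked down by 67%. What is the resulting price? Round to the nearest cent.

Apply the 41% decrease: $89.94 × 0.59 = $53.0646.
Apply the 71% decrease: $53.0646 × 0.29 = $15.388734.
After the 67% decrease: $15.388734 × 0.33 = $5.07828222 ≈ $5.08.

$5.08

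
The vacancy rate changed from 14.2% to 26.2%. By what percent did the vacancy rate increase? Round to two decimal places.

84.51%

The change is 26.2 − 14.2 = 12.0 percentage points.
Relative to the original 14.2%, that is 12.0 ÷ 14.2 ≈ 84.51%.
So the vacancy rate rose by 84.51%.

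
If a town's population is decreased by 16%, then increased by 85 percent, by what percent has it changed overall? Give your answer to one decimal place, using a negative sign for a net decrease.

A 16% decrease multiplies by 0.84.
Then an 85% increase: 0.84 × 1.85 = 1.554.
Overall factor 1.554, i.e. 55.4%.

55.4%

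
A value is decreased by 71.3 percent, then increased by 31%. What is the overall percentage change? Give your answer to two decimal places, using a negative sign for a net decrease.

-62.40%

A 71.3% decrease multiplies by 0.287.
Then a 31% increase: 0.287 × 1.31 = 0.37597.
Overall factor 0.37597, i.e. -62.40%.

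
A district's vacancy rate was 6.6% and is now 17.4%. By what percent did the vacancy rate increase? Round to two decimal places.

The change is 17.4 − 6.6 = 10.8 percentage points.
Relative to the original 6.6%, that is 10.8 ÷ 6.6 ≈ 163.64%.
So the vacancy rate rose by 163.64%.

163.64%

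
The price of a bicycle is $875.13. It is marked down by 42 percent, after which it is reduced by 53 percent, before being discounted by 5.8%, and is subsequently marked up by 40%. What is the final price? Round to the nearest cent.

$314.61

Each change multiplies by a factor: 0.58 × 0.47 × 0.942 × 1.4 = 0.35950488.
$875.13 × 0.35950488 = $314.6135056344 ≈ $314.61.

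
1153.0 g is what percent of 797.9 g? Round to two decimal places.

1153.0 g ÷ 797.9 g ≈ 144.50%.

144.50%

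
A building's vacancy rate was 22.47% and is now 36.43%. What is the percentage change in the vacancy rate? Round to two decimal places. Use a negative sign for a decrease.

62.13%

The change is 36.43 − 22.47 = 13.96 percentage points.
Relative to the original 22.47%, that is 13.96 ÷ 22.47 ≈ 62.13%.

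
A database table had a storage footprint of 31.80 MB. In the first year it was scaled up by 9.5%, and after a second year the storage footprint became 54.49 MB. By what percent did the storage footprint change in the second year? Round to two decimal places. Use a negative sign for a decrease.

56.49%

After the first year: 31.80 × 1.095 = 34.821.
Second-year multiplier: 54.49 ÷ 34.821 ≈ 1.56486.
That is a change of 56.49%.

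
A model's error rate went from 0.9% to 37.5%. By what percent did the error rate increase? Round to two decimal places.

The change is 37.5 − 0.9 = 36.6 percentage points.
Relative to the original 0.9%, that is 36.6 ÷ 0.9 ≈ 4066.67%.
So the error rate rose by 4066.67%.

4066.67%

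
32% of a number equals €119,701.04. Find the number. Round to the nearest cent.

€119,701.04 ÷ 0.32 = €374,065.75.

€374,065.75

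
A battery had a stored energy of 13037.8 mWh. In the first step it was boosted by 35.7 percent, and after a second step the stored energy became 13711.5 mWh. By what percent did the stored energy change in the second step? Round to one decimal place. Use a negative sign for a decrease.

-22.5%

After the first step: 13037.8 × 1.357 = 17692.2946.
Second-step multiplier: 13711.5 ÷ 17692.2946 ≈ 0.775.
That is a change of -22.5%.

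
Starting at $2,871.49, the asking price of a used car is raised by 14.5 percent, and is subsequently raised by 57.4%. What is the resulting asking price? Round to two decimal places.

Apply the 14.5% increase: $2,871.49 × 1.145 = $3287.85605.
After the 57.4% increase: $3287.85605 × 1.574 = $5175.0854227 ≈ $5,175.09.

$5,175.09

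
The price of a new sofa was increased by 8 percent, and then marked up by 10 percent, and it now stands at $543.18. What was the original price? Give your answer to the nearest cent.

Undoing the 10% increase: $543.18 ÷ 1.1 = $493.8.
Undoing the 8% increase: $493.8 ÷ 1.08 ≈ $457.22.

$457.22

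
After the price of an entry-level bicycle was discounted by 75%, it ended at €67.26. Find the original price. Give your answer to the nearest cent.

The overall multiplier applied was 0.25.
So the original price was €67.26 ÷ 0.25 = €269.04.

€269.04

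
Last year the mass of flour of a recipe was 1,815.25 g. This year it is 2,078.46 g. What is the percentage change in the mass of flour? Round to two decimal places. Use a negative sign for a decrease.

14.50%

Change: 2,078.46 − 1,815.25 = 263.21.
Relative to the original: 263.21 ÷ 1,815.25 ≈ 14.50%.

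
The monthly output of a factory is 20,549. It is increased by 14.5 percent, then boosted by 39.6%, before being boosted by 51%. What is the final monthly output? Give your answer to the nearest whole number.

14.5% increase: 20,549 × 1.145 = 23528.605.
39.6% increase: 23528.605 × 1.396 = 32845.93258.
After the 51% increase: 32845.93258 × 1.51 = 49597.3581958 ≈ 49,597.

49,597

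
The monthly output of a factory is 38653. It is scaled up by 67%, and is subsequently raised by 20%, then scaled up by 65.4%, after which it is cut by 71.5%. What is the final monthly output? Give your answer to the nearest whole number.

36514

Each change multiplies by a factor: 1.67 × 1.2 × 1.654 × 0.285 = 0.94466556.
38653 × 0.94466556 = 36514.15789068 ≈ 36514.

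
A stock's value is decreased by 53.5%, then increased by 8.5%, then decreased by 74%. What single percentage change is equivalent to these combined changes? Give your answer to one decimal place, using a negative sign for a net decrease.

A 53.5% decrease multiplies by 0.465.
Then an 8.5% increase: 0.465 × 1.085 = 0.504525.
Then a 74% decrease: 0.504525 × 0.26 = 0.1311765.
Overall factor 0.1311765, i.e. -86.9%.

-86.9%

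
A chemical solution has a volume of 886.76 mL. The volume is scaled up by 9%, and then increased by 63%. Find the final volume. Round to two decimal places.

1575.51 mL

9% increase: 886.76 × 1.09 = 966.5684.
Apply the 63% increase: 966.5684 × 1.63 = 1575.506492 ≈ 1575.51.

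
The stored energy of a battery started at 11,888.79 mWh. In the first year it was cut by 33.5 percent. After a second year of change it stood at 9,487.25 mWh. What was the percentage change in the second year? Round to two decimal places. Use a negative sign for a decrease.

After the first year: 11,888.79 × 0.665 = 7906.04535.
Second-year multiplier: 9,487.25 ÷ 7906.04535 ≈ 1.199999.
That is a change of 20.00%.

20.00%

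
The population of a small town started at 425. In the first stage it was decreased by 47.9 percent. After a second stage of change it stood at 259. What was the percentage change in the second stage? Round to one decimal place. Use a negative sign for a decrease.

17.0%

After the first stage: 425 × 0.521 = 221.425.
Second-stage multiplier: 259 ÷ 221.425 ≈ 1.1697.
That is a change of 17.0%.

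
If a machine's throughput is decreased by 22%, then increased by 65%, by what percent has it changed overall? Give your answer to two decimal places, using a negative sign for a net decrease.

The combined multiplier is 0.78 × 1.65 = 1.287.
That corresponds to an increase of 28.70%.

28.70%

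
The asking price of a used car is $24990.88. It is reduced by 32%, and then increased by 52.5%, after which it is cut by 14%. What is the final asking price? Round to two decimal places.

After the 32% decrease: $24990.88 × 0.68 = $16993.7984.
52.5% increase: $16993.7984 × 1.525 = $25915.54256.
Apply the 14% decrease: $25915.54256 × 0.86 = $22287.3666016 ≈ $22287.37.

$22287.37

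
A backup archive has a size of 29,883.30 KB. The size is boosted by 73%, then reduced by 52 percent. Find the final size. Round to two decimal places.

24,815.09 KB

Each change multiplies by a factor: 1.73 × 0.48 = 0.8304.
29,883.30 × 0.8304 = 24815.09232 ≈ 24,815.09.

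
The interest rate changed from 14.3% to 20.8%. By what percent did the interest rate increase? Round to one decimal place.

The change is 20.8 − 14.3 = 6.5 percentage points.
Relative to the original 14.3%, that is 6.5 ÷ 14.3 ≈ 45.5%.
So the interest rate rose by 45.5%.

45.5%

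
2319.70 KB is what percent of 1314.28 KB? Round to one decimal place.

176.5%

2319.70 KB ÷ 1314.28 KB ≈ 176.5%.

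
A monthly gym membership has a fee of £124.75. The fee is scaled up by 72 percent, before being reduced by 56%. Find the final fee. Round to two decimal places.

72% increase: £124.75 × 1.72 = £214.57.
Apply the 56% decrease: £214.57 × 0.44 = £94.4108 ≈ £94.41.

£94.41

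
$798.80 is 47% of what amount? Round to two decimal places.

$798.80 ÷ 0.47 ≈ $1,699.57.

$1,699.57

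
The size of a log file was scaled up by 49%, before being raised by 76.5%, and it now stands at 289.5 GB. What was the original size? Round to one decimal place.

110.1 GB

Undoing the 76.5% increase: 289.5 ÷ 1.765 ≈ 164.022663.
Undoing the 49% increase: 164.022663 ÷ 1.49 ≈ 110.1 GB.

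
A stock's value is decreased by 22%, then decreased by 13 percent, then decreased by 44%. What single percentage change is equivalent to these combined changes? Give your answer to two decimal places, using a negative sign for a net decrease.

A 22% decrease multiplies by 0.78.
Then a 13% decrease: 0.78 × 0.87 = 0.6786.
Then a 44% decrease: 0.6786 × 0.56 = 0.380016.
Overall factor 0.380016, i.e. -62.00%.

-62.00%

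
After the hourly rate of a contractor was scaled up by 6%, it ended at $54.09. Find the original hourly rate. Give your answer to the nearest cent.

$51.03

The overall multiplier applied was 1.06.
So the original hourly rate was $54.09 ÷ 1.06 ≈ $51.03.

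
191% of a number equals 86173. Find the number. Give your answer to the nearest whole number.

45117

86173 ÷ 1.91 ≈ 45117.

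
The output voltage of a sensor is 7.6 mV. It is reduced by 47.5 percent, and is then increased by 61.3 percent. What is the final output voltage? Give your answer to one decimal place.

After the 47.5% decrease: 7.6 × 0.525 = 3.99.
61.3% increase: 3.99 × 1.613 = 6.43587 ≈ 6.4.

6.4 mV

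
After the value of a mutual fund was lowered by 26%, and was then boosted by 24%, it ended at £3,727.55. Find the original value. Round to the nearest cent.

£4,062.28

Undoing the 24% increase: £3,727.55 ÷ 1.24 ≈ £3006.08871.
Undoing the 26% decrease: £3006.08871 ÷ 0.74 ≈ £4,062.28.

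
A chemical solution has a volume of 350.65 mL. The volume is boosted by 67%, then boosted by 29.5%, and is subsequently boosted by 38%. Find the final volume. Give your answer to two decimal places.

1046.50 mL

After the 67% increase: 350.65 × 1.67 = 585.5855.
After the 29.5% increase: 585.5855 × 1.295 = 758.3332225.
38% increase: 758.3332225 × 1.38 = 1046.49984705 ≈ 1046.50.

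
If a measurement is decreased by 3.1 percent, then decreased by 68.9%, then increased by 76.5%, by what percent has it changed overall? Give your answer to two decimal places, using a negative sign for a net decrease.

The combined multiplier is 0.969 × 0.311 × 1.765 = 0.531898635.
That corresponds to a decrease of 46.81%.

-46.81%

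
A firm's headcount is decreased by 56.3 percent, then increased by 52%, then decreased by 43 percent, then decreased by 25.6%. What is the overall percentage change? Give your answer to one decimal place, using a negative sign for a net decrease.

-71.8%

A 56.3% decrease multiplies by 0.437.
Then a 52% increase: 0.437 × 1.52 = 0.66424.
Then a 43% decrease: 0.66424 × 0.57 = 0.3786168.
Then a 25.6% decrease: 0.3786168 × 0.744 = 0.2816908992.
Overall factor 0.2816908992, i.e. -71.8%.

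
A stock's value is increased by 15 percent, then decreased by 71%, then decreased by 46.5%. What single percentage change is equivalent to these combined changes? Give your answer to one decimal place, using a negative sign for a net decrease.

A 15% increase multiplies by 1.15.
Then a 71% decrease: 1.15 × 0.29 = 0.3335.
Then a 46.5% decrease: 0.3335 × 0.535 = 0.1784225.
Overall factor 0.1784225, i.e. -82.2%.

-82.2%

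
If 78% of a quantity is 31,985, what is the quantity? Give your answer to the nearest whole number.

31,985 ÷ 0.78 ≈ 41,006.

41,006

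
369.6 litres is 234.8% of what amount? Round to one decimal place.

369.6 litres ÷ 2.348 ≈ 157.4 litres.

157.4 litres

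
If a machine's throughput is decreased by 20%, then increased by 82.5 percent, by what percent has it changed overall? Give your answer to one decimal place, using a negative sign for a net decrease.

The combined multiplier is 0.8 × 1.825 = 1.46.
That corresponds to an increase of 46.0%.

46.0%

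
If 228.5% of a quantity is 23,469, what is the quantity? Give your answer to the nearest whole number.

10,271

23,469 ÷ 2.285 ≈ 10,271.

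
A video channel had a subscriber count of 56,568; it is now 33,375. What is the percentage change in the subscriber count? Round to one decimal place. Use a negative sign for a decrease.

-41.0%

Change: 33,375 − 56,568 = -23,193.
Relative to the original: -23,193 ÷ 56,568 ≈ -41.0%.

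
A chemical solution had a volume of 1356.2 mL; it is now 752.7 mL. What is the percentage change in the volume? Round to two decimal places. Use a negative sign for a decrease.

-44.50%

Change: 752.7 − 1356.2 = -603.5.
Relative to the original: -603.5 ÷ 1356.2 ≈ -44.50%.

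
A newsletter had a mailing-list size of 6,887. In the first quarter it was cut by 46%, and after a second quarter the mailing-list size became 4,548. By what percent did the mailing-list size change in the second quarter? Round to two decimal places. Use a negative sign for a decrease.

22.29%

After the first quarter: 6,887 × 0.54 = 3718.98.
Second-quarter multiplier: 4,548 ÷ 3718.98 ≈ 1.222916.
That is a change of 22.29%.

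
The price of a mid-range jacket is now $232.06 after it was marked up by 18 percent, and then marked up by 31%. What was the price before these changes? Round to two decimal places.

$150.12

Undoing the 31% increase: $232.06 ÷ 1.31 ≈ $177.145038.
Undoing the 18% increase: $177.145038 ÷ 1.18 ≈ $150.12.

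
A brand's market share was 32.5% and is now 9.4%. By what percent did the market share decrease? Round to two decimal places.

71.08%

The change is 9.4 − 32.5 = -23.1 percentage points.
Relative to the original 32.5%, that is -23.1 ÷ 32.5 ≈ -71.08%.
So the market share fell by 71.08%.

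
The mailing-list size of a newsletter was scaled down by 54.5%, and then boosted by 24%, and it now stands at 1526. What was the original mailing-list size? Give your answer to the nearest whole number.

2705

The overall multiplier applied was 0.455 × 1.24 = 0.5642.
So the original mailing-list size was 1526 ÷ 0.5642 ≈ 2705.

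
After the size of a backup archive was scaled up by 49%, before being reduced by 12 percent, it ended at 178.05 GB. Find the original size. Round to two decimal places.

Undoing the 12% decrease: 178.05 ÷ 0.88 ≈ 202.329545.
Undoing the 49% increase: 202.329545 ÷ 1.49 ≈ 135.79 GB.

135.79 GB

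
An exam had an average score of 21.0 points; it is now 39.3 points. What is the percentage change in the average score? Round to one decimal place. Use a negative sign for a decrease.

Change: 39.3 − 21.0 = 18.3.
Relative to the original: 18.3 ÷ 21.0 ≈ 87.1%.

87.1%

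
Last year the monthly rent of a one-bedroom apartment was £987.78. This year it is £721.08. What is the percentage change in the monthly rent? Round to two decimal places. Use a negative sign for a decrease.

Change: £721.08 − £987.78 = -£266.70.
Relative to the original: -£266.70 ÷ £987.78 ≈ -27.00%.

-27.00%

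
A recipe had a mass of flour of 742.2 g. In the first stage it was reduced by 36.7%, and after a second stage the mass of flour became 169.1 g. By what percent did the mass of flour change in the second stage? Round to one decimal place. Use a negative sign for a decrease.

-64.0%

After the first stage: 742.2 × 0.633 = 469.8126.
Second-stage multiplier: 169.1 ÷ 469.8126 ≈ 0.35993.
That is a change of -64.0%.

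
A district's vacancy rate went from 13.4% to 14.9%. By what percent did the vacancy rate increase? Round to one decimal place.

The change is 14.9 − 13.4 = 1.5 percentage points.
Relative to the original 13.4%, that is 1.5 ÷ 13.4 ≈ 11.2%.
So the vacancy rate rose by 11.2%.

11.2%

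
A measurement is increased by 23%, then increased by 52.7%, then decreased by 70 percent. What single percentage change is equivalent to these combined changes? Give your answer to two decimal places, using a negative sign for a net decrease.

A 23% increase multiplies by 1.23.
Then a 52.7% increase: 1.23 × 1.527 = 1.87821.
Then a 70% decrease: 1.87821 × 0.3 = 0.563463.
Overall factor 0.563463, i.e. -43.65%.

-43.65%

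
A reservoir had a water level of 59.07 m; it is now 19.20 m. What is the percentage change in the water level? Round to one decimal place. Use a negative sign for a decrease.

Change: 19.20 − 59.07 = -39.87.
Relative to the original: -39.87 ÷ 59.07 ≈ -67.5%.

-67.5%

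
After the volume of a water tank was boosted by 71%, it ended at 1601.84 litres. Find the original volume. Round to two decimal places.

The overall multiplier applied was 1.71.
So the original volume was 1601.84 ÷ 1.71 ≈ 936.75 litres.

936.75 litres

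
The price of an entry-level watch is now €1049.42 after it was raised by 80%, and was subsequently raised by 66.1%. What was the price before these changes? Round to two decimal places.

€351.00

Undoing the 66.1% increase: €1049.42 ÷ 1.661 ≈ €631.80012.
Undoing the 80% increase: €631.80012 ÷ 1.8 ≈ €351.00.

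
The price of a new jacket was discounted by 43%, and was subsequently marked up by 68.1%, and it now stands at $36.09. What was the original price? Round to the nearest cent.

Undoing the 68.1% increase: $36.09 ÷ 1.681 ≈ $21.469363.
Undoing the 43% decrease: $21.469363 ÷ 0.57 ≈ $37.67.

$37.67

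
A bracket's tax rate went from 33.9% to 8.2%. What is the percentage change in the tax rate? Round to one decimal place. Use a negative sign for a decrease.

-75.8%

The change is 8.2 − 33.9 = -25.7 percentage points.
Relative to the original 33.9%, that is -25.7 ÷ 33.9 ≈ -75.8%.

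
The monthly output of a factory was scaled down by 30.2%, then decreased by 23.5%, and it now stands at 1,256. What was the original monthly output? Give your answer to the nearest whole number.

2,352

The overall multiplier applied was 0.698 × 0.765 = 0.53397.
So the original monthly output was 1,256 ÷ 0.53397 ≈ 2,352.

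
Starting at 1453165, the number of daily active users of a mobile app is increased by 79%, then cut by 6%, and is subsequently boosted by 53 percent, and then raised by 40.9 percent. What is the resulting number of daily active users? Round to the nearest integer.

5271063

Each change multiplies by a factor: 1.79 × 0.94 × 1.53 × 1.409 = 3.627298602.
1453165 × 3.627298602 = 5271063.37297533 ≈ 5271063.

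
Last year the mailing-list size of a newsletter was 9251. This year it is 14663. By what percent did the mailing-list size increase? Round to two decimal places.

58.50%

Change: 14663 − 9251 = 5412.
Relative to the original: 5412 ÷ 9251 ≈ 58.50%.
So the mailing-list size increased by 58.50%.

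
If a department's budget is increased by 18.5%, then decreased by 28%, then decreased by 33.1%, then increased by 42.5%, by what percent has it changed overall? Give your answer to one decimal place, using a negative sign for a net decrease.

The combined multiplier is 1.185 × 0.72 × 0.669 × 1.425 = 0.81337689.
That corresponds to a decrease of 18.7%.

-18.7%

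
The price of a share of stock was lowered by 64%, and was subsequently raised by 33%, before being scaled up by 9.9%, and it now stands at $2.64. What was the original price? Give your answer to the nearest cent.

Undoing the 9.9% increase: $2.64 ÷ 1.099 ≈ $2.402184.
Undoing the 33% increase: $2.402184 ÷ 1.33 ≈ $1.806153.
Undoing the 64% decrease: $1.806153 ÷ 0.36 ≈ $5.02.

$5.02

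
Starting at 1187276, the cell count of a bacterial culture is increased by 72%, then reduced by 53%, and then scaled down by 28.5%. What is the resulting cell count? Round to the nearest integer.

After the 72% increase: 1187276 × 1.72 = 2042114.72.
Apply the 53% decrease: 2042114.72 × 0.47 = 959793.9184.
Apply the 28.5% decrease: 959793.9184 × 0.715 = 686252.651656 ≈ 686253.

686253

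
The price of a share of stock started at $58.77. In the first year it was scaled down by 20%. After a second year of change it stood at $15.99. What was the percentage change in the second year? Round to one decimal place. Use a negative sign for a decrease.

-66.0%

After the first year: $58.77 × 0.8 = $47.016.
Second-year multiplier: $15.99 ÷ $47.016 ≈ 0.3401.
That is a change of -66.0%.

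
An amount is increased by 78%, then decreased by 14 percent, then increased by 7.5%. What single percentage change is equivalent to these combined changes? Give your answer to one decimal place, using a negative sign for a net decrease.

64.6%

The combined multiplier is 1.78 × 0.86 × 1.075 = 1.64561.
That corresponds to an increase of 64.6%.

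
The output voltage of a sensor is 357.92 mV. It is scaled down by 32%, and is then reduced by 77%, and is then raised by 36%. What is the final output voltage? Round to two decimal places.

76.13 mV

After the 32% decrease: 357.92 × 0.68 = 243.3856.
After the 77% decrease: 243.3856 × 0.23 = 55.978688.
36% increase: 55.978688 × 1.36 = 76.13101568 ≈ 76.13.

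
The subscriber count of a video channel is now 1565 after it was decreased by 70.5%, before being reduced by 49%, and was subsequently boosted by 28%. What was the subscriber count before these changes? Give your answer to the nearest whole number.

8127

The overall multiplier applied was 0.295 × 0.51 × 1.28 = 0.192576.
So the original subscriber count was 1565 ÷ 0.192576 ≈ 8127.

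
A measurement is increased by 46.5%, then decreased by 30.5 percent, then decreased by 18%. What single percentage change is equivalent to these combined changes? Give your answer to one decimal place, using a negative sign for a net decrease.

A 46.5% increase multiplies by 1.465.
Then a 30.5% decrease: 1.465 × 0.695 = 1.018175.
Then an 18% decrease: 1.018175 × 0.82 = 0.8349035.
Overall factor 0.8349035, i.e. -16.5%.

-16.5%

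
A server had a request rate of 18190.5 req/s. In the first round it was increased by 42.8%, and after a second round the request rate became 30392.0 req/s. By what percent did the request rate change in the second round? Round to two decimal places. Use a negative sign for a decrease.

After the first round: 18190.5 × 1.428 = 25976.034.
Second-round multiplier: 30392.0 ÷ 25976.034 ≈ 1.170002.
That is a change of 17.00%.

17.00%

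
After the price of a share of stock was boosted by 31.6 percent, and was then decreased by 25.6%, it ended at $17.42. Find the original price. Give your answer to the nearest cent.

$17.79

The overall multiplier applied was 1.316 × 0.744 = 0.979104.
So the original price was $17.42 ÷ 0.979104 ≈ $17.79.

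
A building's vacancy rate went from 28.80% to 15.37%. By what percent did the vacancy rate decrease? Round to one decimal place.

46.6%

The change is 15.37 − 28.80 = -13.43 percentage points.
Relative to the original 28.80%, that is -13.43 ÷ 28.80 ≈ -46.6%.
So the vacancy rate fell by 46.6%.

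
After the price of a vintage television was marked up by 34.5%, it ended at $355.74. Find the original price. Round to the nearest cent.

The overall multiplier applied was 1.345.
So the original price was $355.74 ÷ 1.345 ≈ $264.49.

$264.49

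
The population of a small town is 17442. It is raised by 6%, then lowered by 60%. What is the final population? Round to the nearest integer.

7395

Each change multiplies by a factor: 1.06 × 0.4 = 0.424.
17442 × 0.424 = 7395.408 ≈ 7395.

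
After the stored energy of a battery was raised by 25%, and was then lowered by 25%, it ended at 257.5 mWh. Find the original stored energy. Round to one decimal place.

274.7 mWh

The overall multiplier applied was 1.25 × 0.75 = 0.9375.
So the original stored energy was 257.5 ÷ 0.9375 ≈ 274.7 mWh.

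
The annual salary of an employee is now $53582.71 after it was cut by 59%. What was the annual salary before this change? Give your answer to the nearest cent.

$130689.54

The overall multiplier applied was 0.41.
So the original annual salary was $53582.71 ÷ 0.41 ≈ $130689.54.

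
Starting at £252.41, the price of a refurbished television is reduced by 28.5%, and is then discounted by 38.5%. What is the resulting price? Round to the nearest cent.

£110.99

After the 28.5% decrease: £252.41 × 0.715 = £180.47315.
After the 38.5% decrease: £180.47315 × 0.615 = £110.99098725 ≈ £110.99.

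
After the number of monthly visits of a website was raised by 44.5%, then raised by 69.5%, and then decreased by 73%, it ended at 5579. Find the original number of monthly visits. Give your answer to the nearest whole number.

8436

Undoing the 73% decrease: 5579 ÷ 0.27 ≈ 20662.962963.
Undoing the 69.5% increase: 20662.962963 ÷ 1.695 ≈ 12190.538621.
Undoing the 44.5% increase: 12190.538621 ÷ 1.445 ≈ 8436.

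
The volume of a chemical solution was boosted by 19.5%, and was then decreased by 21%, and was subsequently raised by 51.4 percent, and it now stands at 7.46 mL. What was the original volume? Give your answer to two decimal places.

The overall multiplier applied was 1.195 × 0.79 × 1.514 = 1.4292917.
So the original volume was 7.46 ÷ 1.4292917 ≈ 5.22 mL.

5.22 mL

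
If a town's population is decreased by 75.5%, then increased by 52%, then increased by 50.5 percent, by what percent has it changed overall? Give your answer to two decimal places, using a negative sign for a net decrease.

-43.95%

A 75.5% decrease multiplies by 0.245.
Then a 52% increase: 0.245 × 1.52 = 0.3724.
Then a 50.5% increase: 0.3724 × 1.505 = 0.560462.
Overall factor 0.560462, i.e. -43.95%.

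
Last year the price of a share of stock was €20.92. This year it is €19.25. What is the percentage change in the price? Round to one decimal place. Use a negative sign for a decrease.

-8.0%

Change: €19.25 − €20.92 = -€1.67.
Relative to the original: -€1.67 ÷ €20.92 ≈ -8.0%.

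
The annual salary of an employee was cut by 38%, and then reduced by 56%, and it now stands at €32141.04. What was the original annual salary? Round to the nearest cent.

The overall multiplier applied was 0.62 × 0.44 = 0.2728.
So the original annual salary was €32141.04 ÷ 0.2728 ≈ €117819.06.

€117819.06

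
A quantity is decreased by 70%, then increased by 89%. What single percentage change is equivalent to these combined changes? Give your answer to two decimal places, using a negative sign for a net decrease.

-43.30%

A 70% decrease multiplies by 0.3.
Then an 89% increase: 0.3 × 1.89 = 0.567.
Overall factor 0.567, i.e. -43.30%.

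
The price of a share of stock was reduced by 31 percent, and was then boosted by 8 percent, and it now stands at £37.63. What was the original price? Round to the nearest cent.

£50.50

Undoing the 8% increase: £37.63 ÷ 1.08 ≈ £34.842593.
Undoing the 31% decrease: £34.842593 ÷ 0.69 ≈ £50.50.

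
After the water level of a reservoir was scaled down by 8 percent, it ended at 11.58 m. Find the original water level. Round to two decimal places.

The overall multiplier applied was 0.92.
So the original water level was 11.58 ÷ 0.92 ≈ 12.59 m.

12.59 m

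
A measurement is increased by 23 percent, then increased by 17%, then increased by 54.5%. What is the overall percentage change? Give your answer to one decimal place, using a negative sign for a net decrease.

122.3%

The combined multiplier is 1.23 × 1.17 × 1.545 = 2.2234095.
That corresponds to an increase of 122.3%.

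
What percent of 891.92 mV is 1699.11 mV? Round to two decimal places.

1699.11 mV ÷ 891.92 mV ≈ 190.50%.

190.50%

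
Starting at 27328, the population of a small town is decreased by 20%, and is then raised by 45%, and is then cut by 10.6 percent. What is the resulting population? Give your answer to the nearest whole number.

28340

Each change multiplies by a factor: 0.8 × 1.45 × 0.894 = 1.03704.
27328 × 1.03704 = 28340.22912 ≈ 28340.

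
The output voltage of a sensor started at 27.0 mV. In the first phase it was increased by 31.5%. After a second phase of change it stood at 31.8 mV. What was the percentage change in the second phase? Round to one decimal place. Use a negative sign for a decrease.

After the first phase: 27.0 × 1.315 = 35.505.
Second-phase multiplier: 31.8 ÷ 35.505 ≈ 0.89565.
That is a change of -10.4%.

-10.4%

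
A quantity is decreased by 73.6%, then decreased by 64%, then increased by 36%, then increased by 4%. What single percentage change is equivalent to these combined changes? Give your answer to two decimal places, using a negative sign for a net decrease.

A 73.6% decrease multiplies by 0.264.
Then a 64% decrease: 0.264 × 0.36 = 0.09504.
Then a 36% increase: 0.09504 × 1.36 = 0.1292544.
Then a 4% increase: 0.1292544 × 1.04 = 0.134424576.
Overall factor 0.134424576, i.e. -86.56%.

-86.56%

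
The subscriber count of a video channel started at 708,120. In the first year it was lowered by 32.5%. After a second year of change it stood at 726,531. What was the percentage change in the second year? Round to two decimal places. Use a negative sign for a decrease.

After the first year: 708,120 × 0.675 = 477981.
Second-year multiplier: 726,531 ÷ 477981 ≈ 1.52.
That is a change of 52.00%.

52.00%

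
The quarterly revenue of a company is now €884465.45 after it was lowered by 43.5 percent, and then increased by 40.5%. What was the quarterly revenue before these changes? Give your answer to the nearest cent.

€1114181.90

Undoing the 40.5% increase: €884465.45 ÷ 1.405 ≈ €629512.775801.
Undoing the 43.5% decrease: €629512.775801 ÷ 0.565 ≈ €1114181.90.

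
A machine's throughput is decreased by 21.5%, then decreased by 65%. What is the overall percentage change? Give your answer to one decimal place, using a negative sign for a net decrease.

The combined multiplier is 0.785 × 0.35 = 0.27475.
That corresponds to a decrease of 72.5%.

-72.5%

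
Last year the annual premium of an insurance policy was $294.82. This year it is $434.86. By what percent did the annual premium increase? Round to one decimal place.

47.5%

Change: $434.86 − $294.82 = $140.04.
Relative to the original: $140.04 ÷ $294.82 ≈ 47.5%.
So the annual premium increased by 47.5%.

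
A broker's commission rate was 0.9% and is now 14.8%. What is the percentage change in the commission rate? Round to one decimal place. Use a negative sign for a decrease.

1544.4%

The change is 14.8 − 0.9 = 13.9 percentage points.
Relative to the original 0.9%, that is 13.9 ÷ 0.9 ≈ 1544.4%.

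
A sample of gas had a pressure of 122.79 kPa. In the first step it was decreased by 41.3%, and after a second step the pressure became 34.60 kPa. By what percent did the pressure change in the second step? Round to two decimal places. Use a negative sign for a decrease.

After the first step: 122.79 × 0.587 = 72.07773.
Second-step multiplier: 34.60 ÷ 72.07773 ≈ 0.480037.
That is a change of -52.00%.

-52.00%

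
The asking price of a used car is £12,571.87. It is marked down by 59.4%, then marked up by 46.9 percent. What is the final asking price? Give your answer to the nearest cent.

£7,498.04

59.4% decrease: £12,571.87 × 0.406 = £5104.17922.
Apply the 46.9% increase: £5104.17922 × 1.469 = £7498.03927418 ≈ £7,498.04.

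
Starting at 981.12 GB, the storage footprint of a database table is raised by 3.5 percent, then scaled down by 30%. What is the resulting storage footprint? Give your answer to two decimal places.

Each change multiplies by a factor: 1.035 × 0.7 = 0.7245.
981.12 × 0.7245 = 710.82144 ≈ 710.82.

710.82 GB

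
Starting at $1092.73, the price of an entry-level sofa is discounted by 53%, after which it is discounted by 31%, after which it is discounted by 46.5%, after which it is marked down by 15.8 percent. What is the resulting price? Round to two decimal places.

$159.63

Each change multiplies by a factor: 0.47 × 0.69 × 0.535 × 0.842 = 0.146087421.
$1092.73 × 0.146087421 = $159.63410754933 ≈ $159.63.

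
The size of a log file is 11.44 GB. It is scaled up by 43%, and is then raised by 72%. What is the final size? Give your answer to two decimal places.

Each change multiplies by a factor: 1.43 × 1.72 = 2.4596.
11.44 × 2.4596 = 28.137824 ≈ 28.14.

28.14 GB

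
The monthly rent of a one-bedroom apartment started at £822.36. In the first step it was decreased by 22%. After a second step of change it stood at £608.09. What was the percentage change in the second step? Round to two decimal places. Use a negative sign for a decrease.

After the first step: £822.36 × 0.78 = £641.4408.
Second-step multiplier: £608.09 ÷ £641.4408 ≈ 0.948006.
That is a change of -5.20%.

-5.20%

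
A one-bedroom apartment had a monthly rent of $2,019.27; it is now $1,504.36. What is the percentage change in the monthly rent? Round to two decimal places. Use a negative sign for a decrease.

Change: $1,504.36 − $2,019.27 = -$514.91.
Relative to the original: -$514.91 ÷ $2,019.27 ≈ -25.50%.

-25.50%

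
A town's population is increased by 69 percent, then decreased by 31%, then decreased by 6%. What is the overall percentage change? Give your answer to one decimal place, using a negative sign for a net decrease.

9.6%

A 69% increase multiplies by 1.69.
Then a 31% decrease: 1.69 × 0.69 = 1.1661.
Then a 6% decrease: 1.1661 × 0.94 = 1.096134.
Overall factor 1.096134, i.e. 9.6%.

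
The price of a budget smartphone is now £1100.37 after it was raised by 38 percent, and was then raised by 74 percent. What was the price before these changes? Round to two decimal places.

The overall multiplier applied was 1.38 × 1.74 = 2.4012.
So the original price was £1100.37 ÷ 2.4012 ≈ £458.26.

£458.26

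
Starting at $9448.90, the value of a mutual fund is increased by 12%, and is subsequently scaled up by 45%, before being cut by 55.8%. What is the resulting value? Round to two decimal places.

$6782.50

Apply the 12% increase: $9448.90 × 1.12 = $10582.768.
After the 45% increase: $10582.768 × 1.45 = $15345.0136.
After the 55.8% decrease: $15345.0136 × 0.442 = $6782.4960112 ≈ $6782.50.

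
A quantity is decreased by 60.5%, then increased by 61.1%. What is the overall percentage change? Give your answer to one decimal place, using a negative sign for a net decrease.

-36.4%

A 60.5% decrease multiplies by 0.395.
Then a 61.1% increase: 0.395 × 1.611 = 0.636345.
Overall factor 0.636345, i.e. -36.4%.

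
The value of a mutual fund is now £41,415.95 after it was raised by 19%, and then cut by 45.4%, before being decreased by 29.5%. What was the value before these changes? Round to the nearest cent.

Undoing the 29.5% decrease: £41,415.95 ÷ 0.705 ≈ £58746.028369.
Undoing the 45.4% decrease: £58746.028369 ÷ 0.546 ≈ £107593.458551.
Undoing the 19% increase: £107593.458551 ÷ 1.19 ≈ £90,414.67.

£90,414.67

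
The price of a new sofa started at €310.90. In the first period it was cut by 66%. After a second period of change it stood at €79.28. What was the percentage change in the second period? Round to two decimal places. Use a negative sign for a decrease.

-25.00%

After the first period: €310.90 × 0.34 = €105.706.
Second-period multiplier: €79.28 ÷ €105.706 ≈ 0.750005.
That is a change of -25.00%.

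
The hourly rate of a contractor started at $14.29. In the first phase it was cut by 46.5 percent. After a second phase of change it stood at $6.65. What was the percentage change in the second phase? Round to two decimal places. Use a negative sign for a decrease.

-13.02%

After the first phase: $14.29 × 0.535 = $7.64515.
Second-phase multiplier: $6.65 ÷ $7.64515 ≈ 0.869833.
That is a change of -13.02%.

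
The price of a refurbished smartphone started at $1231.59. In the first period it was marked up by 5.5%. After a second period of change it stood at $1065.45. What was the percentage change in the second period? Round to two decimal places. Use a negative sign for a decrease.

After the first period: $1231.59 × 1.055 = $1299.32745.
Second-period multiplier: $1065.45 ÷ $1299.32745 ≈ 0.820001.
That is a change of -18.00%.

-18.00%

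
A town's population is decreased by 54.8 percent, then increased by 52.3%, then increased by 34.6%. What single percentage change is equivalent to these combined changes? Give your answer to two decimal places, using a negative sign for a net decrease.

The combined multiplier is 0.452 × 1.523 × 1.346 = 0.926581016.
That corresponds to a decrease of 7.34%.

-7.34%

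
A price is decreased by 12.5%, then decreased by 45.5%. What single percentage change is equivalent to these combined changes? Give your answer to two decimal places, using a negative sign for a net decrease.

-52.31%

A 12.5% decrease multiplies by 0.875.
Then a 45.5% decrease: 0.875 × 0.545 = 0.476875.
Overall factor 0.476875, i.e. -52.31%.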